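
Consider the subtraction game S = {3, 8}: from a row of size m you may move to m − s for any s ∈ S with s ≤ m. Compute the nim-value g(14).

Compute g(0), g(1), … for moves {3, 8}:
k:     0  1  2  3  4  5  6  7  8  9 10 11 12 13 14
g(k):  0  0  0  1  1  1  0  0  2  1  1  0  0  0  1
So g(14) = 1.

1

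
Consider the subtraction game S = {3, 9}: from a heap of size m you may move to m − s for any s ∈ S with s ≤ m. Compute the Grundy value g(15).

1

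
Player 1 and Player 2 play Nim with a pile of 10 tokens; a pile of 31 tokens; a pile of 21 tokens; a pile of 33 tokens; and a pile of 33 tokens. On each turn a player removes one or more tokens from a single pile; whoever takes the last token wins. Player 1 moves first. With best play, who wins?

Player 2 wins

Nim-sum: 10 ^ 31 ^ 21 ^ 33 ^ 33 = 0.
The nim-sum is 0, so this is a P-position: the player to move is in a losing position under optimal play; Player 1 is about to move from it and so loses — Player 2 wins.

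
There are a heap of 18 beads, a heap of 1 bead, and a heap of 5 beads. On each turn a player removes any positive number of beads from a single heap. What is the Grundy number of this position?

22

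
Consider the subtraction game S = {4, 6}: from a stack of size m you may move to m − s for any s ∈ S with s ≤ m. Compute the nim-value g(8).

2

Compute g(0), g(1), … for moves {4, 6}:
g(0) = mex{} = 0
g(1) = mex{} = 0
g(2) = mex{} = 0
g(3) = mex{} = 0
g(4) = mex{0} = 1
g(5) = mex{0} = 1
g(6) = mex{0} = 1
g(7) = mex{0} = 1
g(8) = mex{0,1} = 2
So g(8) = 2.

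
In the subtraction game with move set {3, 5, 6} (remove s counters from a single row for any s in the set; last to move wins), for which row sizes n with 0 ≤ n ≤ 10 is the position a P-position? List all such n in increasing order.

Build the Grundy sequence with g(k) = mex{g(k−s) : s ∈ {3, 5, 6}, s ≤ k}:
k:     0  1  2  3  4  5  6  7  8  9 10
g(k):  0  0  0  1  1  1  2  2  2  0  0
The P-positions (g = 0) in 0..10 are 0, 1, 2, 9, 10.

0, 1, 2, 9, 10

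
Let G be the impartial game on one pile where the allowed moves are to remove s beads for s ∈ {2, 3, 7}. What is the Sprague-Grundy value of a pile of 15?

0

Build the Grundy sequence with g(k) = mex{g(k−s) : s ∈ {2, 3, 7}, s ≤ k}:
k:     0  1  2  3  4  5  6  7  8  9 10 11 12 13 14 15
g(k):  0  0  1  1  2  0  0  1  1  2  0  0  1  1  2  0
So g(15) = 0.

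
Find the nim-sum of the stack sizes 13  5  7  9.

6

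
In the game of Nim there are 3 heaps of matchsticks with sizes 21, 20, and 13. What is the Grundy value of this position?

In binary:
  10101  (21)
  10100  (20)
  01101  (13)
  -----
  01100  (12)

12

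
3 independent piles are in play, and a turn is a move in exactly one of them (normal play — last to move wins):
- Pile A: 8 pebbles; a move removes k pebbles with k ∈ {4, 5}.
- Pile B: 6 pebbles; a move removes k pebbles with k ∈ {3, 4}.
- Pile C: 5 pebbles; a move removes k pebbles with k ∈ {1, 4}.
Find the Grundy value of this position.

Build the Grundy sequence for pile A with g(k) = mex{g(k−s) : s ∈ {4, 5}, s ≤ k}:
k:     0  1  2  3  4  5  6  7  8
g(k):  0  0  0  0  1  1  1  1  2
So g(8) = 2.
For pile B, compute g(0), g(1), … with moves {3, 4}:
k:     0  1  2  3  4  5  6
g(k):  0  0  0  1  1  1  2
So g(6) = 2.
Grundy values for pile C (subtraction set {1, 4}):
g(0) = mex{} = 0
g(1) = mex{0} = 1
g(2) = mex{1} = 0
g(3) = mex{0} = 1
g(4) = mex{0,1} = 2
g(5) = mex{1,2} = 0
So g(5) = 0.
The value of a disjunctive sum is the nim-sum of the parts.
Combined value = 2 XOR 2 XOR 0 = 0.

0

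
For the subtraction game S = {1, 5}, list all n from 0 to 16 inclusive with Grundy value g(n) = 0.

Build the Grundy sequence with g(k) = mex{g(k−s) : s ∈ {1, 5}, s ≤ k}:
k:     0  1  2  3  4  5  6  7  8  9 10 11 12 13 14 15 16
g(k):  0  1  0  1  0  1  0  1  0  1  0  1  0  1  0  1  0
The P-positions (g = 0) in 0..16 are 0, 2, 4, 6, 8, 10, 12, 14, 16.

0, 2, 4, 6, 8, 10, 12, 14, 16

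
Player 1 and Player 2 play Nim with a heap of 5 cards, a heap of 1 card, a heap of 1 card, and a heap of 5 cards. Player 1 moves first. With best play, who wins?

Nim-sum: 5 ^ 1 ^ 1 ^ 5 = 0.
The nim-sum is 0, so this is a P-position: the player to move is in a losing position under optimal play; Player 1 is about to move from it and so loses — Player 2 wins.

Player 2 wins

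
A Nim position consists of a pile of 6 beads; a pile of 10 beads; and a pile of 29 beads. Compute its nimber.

17

Compute the nim-sum pairwise:
6 XOR 10 = 12
12 XOR 29 = 17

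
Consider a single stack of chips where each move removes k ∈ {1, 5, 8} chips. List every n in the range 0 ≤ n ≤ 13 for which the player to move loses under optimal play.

Compute g(0), g(1), … for moves {1, 5, 8}:
k:     0  1  2  3  4  5  6  7  8  9 10 11 12 13
g(k):  0  1  0  1  0  1  0  1  2  3  2  3  2  0
The P-positions (g = 0) in 0..13 are 0, 2, 4, 6, 13.

0, 2, 4, 6, 13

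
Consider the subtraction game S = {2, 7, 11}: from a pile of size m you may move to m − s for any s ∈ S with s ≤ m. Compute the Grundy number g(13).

0

Compute g(0), g(1), … for moves {2, 7, 11}:
k:     0  1  2  3  4  5  6  7  8  9 10 11 12 13
g(k):  0  0  1  1  0  0  1  1  2  0  0  1  1  0
So g(13) = 0.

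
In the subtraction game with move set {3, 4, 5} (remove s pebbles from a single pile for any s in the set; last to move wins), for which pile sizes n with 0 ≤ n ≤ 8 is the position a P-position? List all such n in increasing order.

0, 1, 2, 8

Compute g(0), g(1), … for moves {3, 4, 5}:
k:     0  1  2  3  4  5  6  7  8
g(k):  0  0  0  1  1  1  2  2  0
The P-positions (g = 0) in 0..8 are 0, 1, 2, 8.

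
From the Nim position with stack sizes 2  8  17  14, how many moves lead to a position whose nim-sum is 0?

1

Nim-sum: 2 ⊕ 8 ⊕ 17 ⊕ 14 = 21.
The overall nim-sum is X = 21. A stack of size p has a winning move iff p XOR X < p (reduce it to p XOR X).
  2: 2 XOR 21 = 23 ≥ 2 — no move.
  8: 8 XOR 21 = 29 ≥ 8 — no move.
  17: 17 XOR 21 = 4 < 17 — winning move (to 4).
  14: 14 XOR 21 = 27 ≥ 14 — no move.
That gives 1 winning move.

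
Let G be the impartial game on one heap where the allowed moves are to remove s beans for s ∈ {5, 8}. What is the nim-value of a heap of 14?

Compute g(0), g(1), … for moves {5, 8}:
g(0) = mex{} = 0
g(1) = mex{} = 0
g(2) = mex{} = 0
g(3) = mex{} = 0
g(4) = mex{} = 0
g(5) = mex{0} = 1
g(6) = mex{0} = 1
g(7) = mex{0} = 1
g(8) = mex{0} = 1
g(9) = mex{0} = 1
g(10) = mex{0,1} = 2
g(11) = mex{0,1} = 2
g(12) = mex{0,1} = 2
g(13) = mex{1} = 0
g(14) = mex{1} = 0
So g(14) = 0.

0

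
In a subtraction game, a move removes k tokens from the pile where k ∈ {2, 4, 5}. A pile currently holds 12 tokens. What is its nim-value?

Build the Grundy sequence with g(k) = mex{g(k−s) : s ∈ {2, 4, 5}, s ≤ k}:
k:     0  1  2  3  4  5  6  7  8  9 10 11 12
g(k):  0  0  1  1  2  2  3  0  0  1  1  2  2
So g(12) = 2.

2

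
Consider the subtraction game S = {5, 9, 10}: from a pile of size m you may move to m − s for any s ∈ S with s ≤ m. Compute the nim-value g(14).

Build the Grundy sequence with g(k) = mex{g(k−s) : s ∈ {5, 9, 10}, s ≤ k}:
k:     0  1  2  3  4  5  6  7  8  9 10 11 12 13 14
g(k):  0  0  0  0  0  1  1  1  1  1  2  2  2  2  2
So g(14) = 2.

2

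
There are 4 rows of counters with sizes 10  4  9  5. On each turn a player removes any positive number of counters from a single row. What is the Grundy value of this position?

2

Nim-sum: 10 XOR 4 XOR 9 XOR 5 = 2.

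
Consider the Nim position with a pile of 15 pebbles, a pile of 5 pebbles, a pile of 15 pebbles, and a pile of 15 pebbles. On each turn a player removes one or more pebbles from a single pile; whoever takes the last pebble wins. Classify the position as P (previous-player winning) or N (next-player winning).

N-position

Write each in binary and XOR column by column:
  1111  (15)
  0101  (5)
  1111  (15)
  1111  (15)
  ----
  1010  (10)
The nim-sum is 10 ≠ 0, so this is an N-position: the player to move can win.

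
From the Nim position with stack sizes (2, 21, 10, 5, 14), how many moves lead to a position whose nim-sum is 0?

1

Compute the nim-sum pairwise:
2 ⊕ 21 = 23
23 ⊕ 10 = 29
29 ⊕ 5 = 24
24 ⊕ 14 = 22
The overall nim-sum is X = 22. A stack of size p has a winning move iff p XOR X < p (reduce it to p XOR X).
  2: 2 XOR 22 = 20 ≥ 2 — no move.
  21: 21 XOR 22 = 3 < 21 — winning move (to 3).
  10: 10 XOR 22 = 28 ≥ 10 — no move.
  5: 5 XOR 22 = 19 ≥ 5 — no move.
  14: 14 XOR 22 = 24 ≥ 14 — no move.
That gives 1 winning move.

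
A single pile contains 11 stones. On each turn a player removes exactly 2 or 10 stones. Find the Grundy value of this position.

1

Grundy values for subtraction set {2, 10}:
k:     0  1  2  3  4  5  6  7  8  9 10 11
g(k):  0  0  1  1  0  0  1  1  0  0  1  1
So g(11) = 1.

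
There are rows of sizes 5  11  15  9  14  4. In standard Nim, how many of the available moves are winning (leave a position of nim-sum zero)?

In binary:
  0101  (5)
  1011  (11)
  1111  (15)
  1001  (9)
  1110  (14)
  0100  (4)
  ----
  0010  (2)
The overall nim-sum is X = 2. A row of size p has a winning move iff p XOR X < p (reduce it to p XOR X).
  5: 5 XOR 2 = 7 ≥ 5 — no move.
  11: 11 XOR 2 = 9 < 11 — winning move (to 9).
  15: 15 XOR 2 = 13 < 15 — winning move (to 13).
  9: 9 XOR 2 = 11 ≥ 9 — no move.
  14: 14 XOR 2 = 12 < 14 — winning move (to 12).
  4: 4 XOR 2 = 6 ≥ 4 — no move.
That gives 3 winning moves.

3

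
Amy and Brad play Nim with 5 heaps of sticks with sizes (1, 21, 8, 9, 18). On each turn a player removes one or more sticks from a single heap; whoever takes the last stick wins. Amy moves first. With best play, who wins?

Bitwise XOR of the heap sizes:
  00001  (1)
  10101  (21)
  01000  (8)
  01001  (9)
  10010  (18)
  -----
  00111  (7)
The nim-sum is 7 ≠ 0, so this is an N-position: the player to move can win; Amy has a winning move.

Amy wins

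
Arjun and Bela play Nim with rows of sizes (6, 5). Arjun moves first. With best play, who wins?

Arjun wins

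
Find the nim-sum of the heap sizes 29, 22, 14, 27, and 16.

14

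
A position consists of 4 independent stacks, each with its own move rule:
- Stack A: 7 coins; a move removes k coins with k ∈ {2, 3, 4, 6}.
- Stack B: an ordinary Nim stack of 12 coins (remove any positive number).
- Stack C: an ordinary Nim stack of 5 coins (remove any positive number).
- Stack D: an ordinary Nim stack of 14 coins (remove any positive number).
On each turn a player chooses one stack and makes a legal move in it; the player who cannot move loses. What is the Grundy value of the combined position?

Grundy values for stack A (subtraction set {2, 3, 4, 6}):
k:     0  1  2  3  4  5  6  7
g(k):  0  0  1  1  2  2  3  3
So g(7) = 3.
Stack B is a plain Nim stack of size 12, so its Grundy value is 12.
Stack C is a plain Nim stack of size 5, so its Grundy value is 5.
Stack D is a plain Nim stack of size 14, so its Grundy value is 14.
By the Sprague-Grundy theorem, the Grundy value of a sum of independent games is the XOR of the component values.
Combined value = 3 XOR 12 XOR 5 XOR 14 = 4.

4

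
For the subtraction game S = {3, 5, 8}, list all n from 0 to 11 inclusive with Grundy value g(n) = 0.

0, 1, 2, 11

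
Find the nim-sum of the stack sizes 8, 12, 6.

2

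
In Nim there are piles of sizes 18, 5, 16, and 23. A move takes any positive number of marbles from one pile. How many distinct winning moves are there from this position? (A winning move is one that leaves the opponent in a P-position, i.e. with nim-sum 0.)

3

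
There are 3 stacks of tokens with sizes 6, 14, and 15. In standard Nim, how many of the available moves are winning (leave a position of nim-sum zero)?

3

Nim-sum: 6 ^ 14 ^ 15 = 7.
The overall nim-sum is X = 7. A stack of size p has a winning move iff p XOR X < p (reduce it to p XOR X).
  6: 6 XOR 7 = 1 < 6 — winning move (to 1).
  14: 14 XOR 7 = 9 < 14 — winning move (to 9).
  15: 15 XOR 7 = 8 < 15 — winning move (to 8).
That gives 3 winning moves.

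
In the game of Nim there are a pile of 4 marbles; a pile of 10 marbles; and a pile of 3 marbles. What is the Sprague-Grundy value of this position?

13

Nim-sum: 4 ⊕ 10 ⊕ 3 = 13.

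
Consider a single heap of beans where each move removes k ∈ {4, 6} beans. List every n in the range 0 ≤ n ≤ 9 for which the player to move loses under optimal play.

0, 1, 2, 3

Compute g(0), g(1), … for moves {4, 6}:
g(0) = mex{} = 0
g(1) = mex{} = 0
g(2) = mex{} = 0
g(3) = mex{} = 0
g(4) = mex{0} = 1
g(5) = mex{0} = 1
g(6) = mex{0} = 1
g(7) = mex{0} = 1
g(8) = mex{0,1} = 2
g(9) = mex{0,1} = 2
The P-positions (g = 0) in 0..9 are 0, 1, 2, 3.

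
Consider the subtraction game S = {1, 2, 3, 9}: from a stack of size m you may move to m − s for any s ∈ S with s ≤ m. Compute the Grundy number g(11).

Compute g(0), g(1), … for moves {1, 2, 3, 9}:
g(0) = mex{} = 0
g(1) = mex{0} = 1
g(2) = mex{0,1} = 2
g(3) = mex{0,1,2} = 3
g(4) = mex{1,2,3} = 0
g(5) = mex{0,2,3} = 1
g(6) = mex{0,1,3} = 2
g(7) = mex{0,1,2} = 3
g(8) = mex{1,2,3} = 0
g(9) = mex{0,2,3} = 1
g(10) = mex{0,1,3} = 2
g(11) = mex{0,1,2} = 3
So g(11) = 3.

3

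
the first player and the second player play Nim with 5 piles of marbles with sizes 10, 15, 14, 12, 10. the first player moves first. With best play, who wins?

the first player wins

Nim-sum: 10 ⊕ 15 ⊕ 14 ⊕ 12 ⊕ 10 = 13.
The nim-sum is 13 ≠ 0, so this is an N-position: the player to move can win; the first player has a winning move.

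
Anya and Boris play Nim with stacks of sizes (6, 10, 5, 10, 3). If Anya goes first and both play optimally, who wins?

In binary:
  0110  (6)
  1010  (10)
  0101  (5)
  1010  (10)
  0011  (3)
  ----
  0000  (0)
The nim-sum is 0, so this is a P-position: the player to move is in a losing position under optimal play; Anya is about to move from it and so loses — Boris wins.

Boris wins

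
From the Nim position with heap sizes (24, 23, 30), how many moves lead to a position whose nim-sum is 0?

3

Nim-sum: 24 XOR 23 XOR 30 = 17.
The overall nim-sum is X = 17. A heap of size p has a winning move iff p XOR X < p (reduce it to p XOR X).
  24: 24 XOR 17 = 9 < 24 — winning move (to 9).
  23: 23 XOR 17 = 6 < 23 — winning move (to 6).
  30: 30 XOR 17 = 15 < 30 — winning move (to 15).
That gives 3 winning moves.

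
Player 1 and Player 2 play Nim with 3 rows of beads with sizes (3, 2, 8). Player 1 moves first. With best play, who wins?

Compute the nim-sum pairwise:
3 ⊕ 2 = 1
1 ⊕ 8 = 9
The nim-sum is 9 ≠ 0, so this is an N-position: the player to move can win; Player 1 has a winning move.

Player 1 wins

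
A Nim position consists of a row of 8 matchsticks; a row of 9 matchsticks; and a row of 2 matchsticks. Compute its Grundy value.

Nim-sum: 8 ^ 9 ^ 2 = 3.

3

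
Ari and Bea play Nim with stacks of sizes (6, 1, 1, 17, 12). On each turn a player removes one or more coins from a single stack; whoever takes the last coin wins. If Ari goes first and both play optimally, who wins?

Compute the nim-sum pairwise:
6 ⊕ 1 = 7
7 ⊕ 1 = 6
6 ⊕ 17 = 23
23 ⊕ 12 = 27
The nim-sum is 27 ≠ 0, so this is an N-position: the player to move can win; Ari has a winning move.

Ari wins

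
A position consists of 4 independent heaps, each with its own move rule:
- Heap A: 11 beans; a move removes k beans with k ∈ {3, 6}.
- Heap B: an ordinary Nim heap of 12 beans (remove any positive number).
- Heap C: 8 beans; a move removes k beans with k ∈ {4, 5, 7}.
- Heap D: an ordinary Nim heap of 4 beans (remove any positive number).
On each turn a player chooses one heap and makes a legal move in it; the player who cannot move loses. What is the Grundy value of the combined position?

10

Build the Grundy sequence for heap A with g(k) = mex{g(k−s) : s ∈ {3, 6}, s ≤ k}:
k:     0  1  2  3  4  5  6  7  8  9 10 11
g(k):  0  0  0  1  1  1  2  2  2  0  0  0
So g(11) = 0.
Heap B is a plain Nim heap of size 12, so its Grundy value is 12.
Build the Grundy sequence for heap C with g(k) = mex{g(k−s) : s ∈ {4, 5, 7}, s ≤ k}:
g(0) = mex{} = 0
g(1) = mex{} = 0
g(2) = mex{} = 0
g(3) = mex{} = 0
g(4) = mex{0} = 1
g(5) = mex{0} = 1
g(6) = mex{0} = 1
g(7) = mex{0} = 1
g(8) = mex{0,1} = 2
So g(8) = 2.
Heap D is a plain Nim heap of size 4, so its Grundy value is 4.
By the Sprague-Grundy theorem, the Grundy value of a sum of independent games is the XOR of the component values.
Combined value = 0 XOR 12 XOR 2 XOR 4 = 10.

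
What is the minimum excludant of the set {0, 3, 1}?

The values 0, 1 are all present; 2 is the first non-negative integer missing from the set.

2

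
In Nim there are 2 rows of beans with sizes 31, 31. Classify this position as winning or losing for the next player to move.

Nim-sum: 31 ^ 31 = 0.
The nim-sum is 0, so this is a P-position: the player to move is in a losing position under optimal play.

Losing position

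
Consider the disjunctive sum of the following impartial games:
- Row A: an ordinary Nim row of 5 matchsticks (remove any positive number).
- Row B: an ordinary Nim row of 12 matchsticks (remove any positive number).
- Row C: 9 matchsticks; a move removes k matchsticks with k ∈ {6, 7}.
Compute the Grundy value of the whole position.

Row A is a plain Nim row of size 5, so its Grundy value is 5.
Row B is a plain Nim row of size 12, so its Grundy value is 12.
For row C, compute g(0), g(1), … with moves {6, 7}:
k:     0  1  2  3  4  5  6  7  8  9
g(k):  0  0  0  0  0  0  1  1  1  1
So g(9) = 1.
The value of a disjunctive sum is the nim-sum of the parts.
Combined value = 5 ⊕ 12 ⊕ 1 = 8.

8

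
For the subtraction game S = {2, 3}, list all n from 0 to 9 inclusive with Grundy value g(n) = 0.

0, 1, 5, 6

Build the Grundy sequence with g(k) = mex{g(k−s) : s ∈ {2, 3}, s ≤ k}:
g(0) = mex{} = 0
g(1) = mex{} = 0
g(2) = mex{0} = 1
g(3) = mex{0} = 1
g(4) = mex{0,1} = 2
g(5) = mex{1} = 0
g(6) = mex{1,2} = 0
g(7) = mex{0,2} = 1
g(8) = mex{0} = 1
g(9) = mex{0,1} = 2
The P-positions (g = 0) in 0..9 are 0, 1, 5, 6.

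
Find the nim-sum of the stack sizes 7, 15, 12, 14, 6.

Compute the nim-sum pairwise:
7 ^ 15 = 8
8 ^ 12 = 4
4 ^ 14 = 10
10 ^ 6 = 12

12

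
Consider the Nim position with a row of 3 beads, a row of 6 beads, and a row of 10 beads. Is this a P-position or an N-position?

N-position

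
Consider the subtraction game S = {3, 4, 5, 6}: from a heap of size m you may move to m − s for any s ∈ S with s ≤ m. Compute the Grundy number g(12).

1

Grundy values for subtraction set {3, 4, 5, 6}:
g(0) = mex{} = 0
g(1) = mex{} = 0
g(2) = mex{} = 0
g(3) = mex{0} = 1
g(4) = mex{0} = 1
g(5) = mex{0} = 1
g(6) = mex{0,1} = 2
g(7) = mex{0,1} = 2
g(8) = mex{0,1} = 2
g(9) = mex{1,2} = 0
g(10) = mex{1,2} = 0
g(11) = mex{1,2} = 0
g(12) = mex{0,2} = 1
So g(12) = 1.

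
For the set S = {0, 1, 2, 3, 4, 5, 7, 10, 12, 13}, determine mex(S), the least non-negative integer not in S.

6

The values 0, 1, 2, 3, 4, 5 are all present; 6 is the first non-negative integer missing from the set.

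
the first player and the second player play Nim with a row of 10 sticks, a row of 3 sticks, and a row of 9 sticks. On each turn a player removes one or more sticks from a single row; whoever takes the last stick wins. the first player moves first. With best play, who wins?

the second player wins

Write each in binary and XOR column by column:
  1010  (10)
  0011  (3)
  1001  (9)
  ----
  0000  (0)
The nim-sum is 0, so this is a P-position: the player to move is in a losing position under optimal play; the first player is about to move from it and so loses — the second player wins.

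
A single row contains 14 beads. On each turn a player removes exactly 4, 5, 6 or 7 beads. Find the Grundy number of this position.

Build the Grundy sequence with g(k) = mex{g(k−s) : s ∈ {4, 5, 6, 7}, s ≤ k}:
k:     0  1  2  3  4  5  6  7  8  9 10 11 12 13 14
g(k):  0  0  0  0  1  1  1  1  2  2  2  0  0  0  0
So g(14) = 0.

0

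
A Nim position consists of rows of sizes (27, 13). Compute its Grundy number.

Compute the nim-sum pairwise:
27 ⊕ 13 = 22

22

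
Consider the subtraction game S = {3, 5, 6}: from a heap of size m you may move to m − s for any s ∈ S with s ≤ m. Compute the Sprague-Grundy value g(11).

0

Grundy values for subtraction set {3, 5, 6}:
g(0) = mex{} = 0
g(1) = mex{} = 0
g(2) = mex{} = 0
g(3) = mex{0} = 1
g(4) = mex{0} = 1
g(5) = mex{0} = 1
g(6) = mex{0,1} = 2
g(7) = mex{0,1} = 2
g(8) = mex{0,1} = 2
g(9) = mex{1,2} = 0
g(10) = mex{1,2} = 0
g(11) = mex{1,2} = 0
So g(11) = 0.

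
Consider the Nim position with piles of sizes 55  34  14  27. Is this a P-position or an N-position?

Compute the nim-sum pairwise:
55 ^ 34 = 21
21 ^ 14 = 27
27 ^ 27 = 0
The nim-sum is 0, so this is a P-position: the player to move is in a losing position under optimal play.

P-position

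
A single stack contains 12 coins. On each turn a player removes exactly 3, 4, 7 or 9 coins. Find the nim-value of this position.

Compute g(0), g(1), … for moves {3, 4, 7, 9}:
g(0) = mex{} = 0
g(1) = mex{} = 0
g(2) = mex{} = 0
g(3) = mex{0} = 1
g(4) = mex{0} = 1
g(5) = mex{0} = 1
g(6) = mex{0,1} = 2
g(7) = mex{0,1} = 2
g(8) = mex{0,1} = 2
g(9) = mex{0,1,2} = 3
g(10) = mex{0,1,2} = 3
g(11) = mex{0,1,2} = 3
g(12) = mex{1,2,3} = 0
So g(12) = 0.

0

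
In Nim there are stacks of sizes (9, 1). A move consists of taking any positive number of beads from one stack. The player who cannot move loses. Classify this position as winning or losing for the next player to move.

Winning position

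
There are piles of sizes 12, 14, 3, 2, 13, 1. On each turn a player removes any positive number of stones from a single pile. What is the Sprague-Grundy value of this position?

Nim-sum: 12 ⊕ 14 ⊕ 3 ⊕ 2 ⊕ 13 ⊕ 1 = 15.

15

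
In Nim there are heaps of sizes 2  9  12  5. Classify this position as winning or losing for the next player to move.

Compute the nim-sum pairwise:
2 ^ 9 = 11
11 ^ 12 = 7
7 ^ 5 = 2
The nim-sum is 2 ≠ 0, so this is an N-position: the player to move can win.

Winning position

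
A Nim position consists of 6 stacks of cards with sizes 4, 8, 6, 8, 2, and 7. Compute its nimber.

Compute the nim-sum pairwise:
4 XOR 8 = 12
12 XOR 6 = 10
10 XOR 8 = 2
2 XOR 2 = 0
0 XOR 7 = 7

7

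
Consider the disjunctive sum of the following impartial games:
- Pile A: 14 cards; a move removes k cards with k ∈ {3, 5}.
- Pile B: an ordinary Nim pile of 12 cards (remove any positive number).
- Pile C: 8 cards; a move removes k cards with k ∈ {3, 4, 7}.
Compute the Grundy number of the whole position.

Build the Grundy sequence for pile A with g(k) = mex{g(k−s) : s ∈ {3, 5}, s ≤ k}:
g(0) = mex{} = 0
g(1) = mex{} = 0
g(2) = mex{} = 0
g(3) = mex{0} = 1
g(4) = mex{0} = 1
g(5) = mex{0} = 1
g(6) = mex{0,1} = 2
g(7) = mex{0,1} = 2
g(8) = mex{1} = 0
g(9) = mex{1,2} = 0
g(10) = mex{1,2} = 0
g(11) = mex{0,2} = 1
g(12) = mex{0,2} = 1
g(13) = mex{0} = 1
g(14) = mex{0,1} = 2
So g(14) = 2.
Pile B is a plain Nim pile of size 12, so its Grundy value is 12.
Grundy values for pile C (subtraction set {3, 4, 7}):
k:     0  1  2  3  4  5  6  7  8
g(k):  0  0  0  1  1  1  2  2  2
So g(8) = 2.
The value of a disjunctive sum is the nim-sum of the parts.
Combined value = 2 XOR 12 XOR 2 = 12.

12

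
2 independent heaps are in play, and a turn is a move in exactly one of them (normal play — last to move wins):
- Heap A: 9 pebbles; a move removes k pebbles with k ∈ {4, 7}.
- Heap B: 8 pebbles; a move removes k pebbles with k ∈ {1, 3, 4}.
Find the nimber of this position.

Grundy values for heap A (subtraction set {4, 7}):
k:     0  1  2  3  4  5  6  7  8  9
g(k):  0  0  0  0  1  1  1  1  2  2
So g(9) = 2.
Build the Grundy sequence for heap B with g(k) = mex{g(k−s) : s ∈ {1, 3, 4}, s ≤ k}:
k:     0  1  2  3  4  5  6  7  8
g(k):  0  1  0  1  2  3  2  0  1
So g(8) = 1.
By the Sprague-Grundy theorem, the Grundy value of a sum of independent games is the XOR of the component values.
Combined value = 2 ⊕ 1 = 3.

3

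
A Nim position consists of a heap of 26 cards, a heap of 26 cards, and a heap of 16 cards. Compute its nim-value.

16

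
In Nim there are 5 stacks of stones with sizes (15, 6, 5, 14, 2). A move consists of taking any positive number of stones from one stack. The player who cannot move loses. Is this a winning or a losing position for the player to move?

Losing position

Nim-sum: 15 ⊕ 6 ⊕ 5 ⊕ 14 ⊕ 2 = 0.
The nim-sum is 0, so this is a P-position: the player to move is in a losing position under optimal play.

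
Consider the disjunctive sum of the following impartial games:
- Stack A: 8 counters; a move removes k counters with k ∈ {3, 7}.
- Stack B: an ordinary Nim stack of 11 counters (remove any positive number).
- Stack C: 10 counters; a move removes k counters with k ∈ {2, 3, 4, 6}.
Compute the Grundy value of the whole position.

For stack A, compute g(0), g(1), … with moves {3, 7}:
g(0) = mex{} = 0
g(1) = mex{} = 0
g(2) = mex{} = 0
g(3) = mex{0} = 1
g(4) = mex{0} = 1
g(5) = mex{0} = 1
g(6) = mex{1} = 0
g(7) = mex{0,1} = 2
g(8) = mex{0,1} = 2
So g(8) = 2.
Stack B is a plain Nim stack of size 11, so its Grundy value is 11.
For stack C, compute g(0), g(1), … with moves {2, 3, 4, 6}:
g(0) = mex{} = 0
g(1) = mex{} = 0
g(2) = mex{0} = 1
g(3) = mex{0} = 1
g(4) = mex{0,1} = 2
g(5) = mex{0,1} = 2
g(6) = mex{0,1,2} = 3
g(7) = mex{0,1,2} = 3
g(8) = mex{1,2,3} = 0
g(9) = mex{1,2,3} = 0
g(10) = mex{0,2,3} = 1
So g(10) = 1.
The value of a disjunctive sum is the nim-sum of the parts.
Combined value = 2 ⊕ 11 ⊕ 1 = 8.

8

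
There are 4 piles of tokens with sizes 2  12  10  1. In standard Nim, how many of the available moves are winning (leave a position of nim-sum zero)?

1

In binary:
  0010  (2)
  1100  (12)
  1010  (10)
  0001  (1)
  ----
  0101  (5)
The overall nim-sum is X = 5. A pile of size p has a winning move iff p XOR X < p (reduce it to p XOR X).
  2: 2 XOR 5 = 7 ≥ 2 — no move.
  12: 12 XOR 5 = 9 < 12 — winning move (to 9).
  10: 10 XOR 5 = 15 ≥ 10 — no move.
  1: 1 XOR 5 = 4 ≥ 1 — no move.
That gives 1 winning move.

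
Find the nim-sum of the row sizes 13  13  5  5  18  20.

Nim-sum: 13 ⊕ 13 ⊕ 5 ⊕ 5 ⊕ 18 ⊕ 20 = 6.

6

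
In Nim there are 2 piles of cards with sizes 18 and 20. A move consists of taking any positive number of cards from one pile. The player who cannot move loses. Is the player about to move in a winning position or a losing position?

Nim-sum: 18 XOR 20 = 6.
The nim-sum is 6 ≠ 0, so this is an N-position: the player to move can win.

Winning position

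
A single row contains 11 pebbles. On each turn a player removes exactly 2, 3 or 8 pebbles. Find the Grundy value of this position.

Build the Grundy sequence with g(k) = mex{g(k−s) : s ∈ {2, 3, 8}, s ≤ k}:
g(0) = mex{} = 0
g(1) = mex{} = 0
g(2) = mex{0} = 1
g(3) = mex{0} = 1
g(4) = mex{0,1} = 2
g(5) = mex{1} = 0
g(6) = mex{1,2} = 0
g(7) = mex{0,2} = 1
g(8) = mex{0} = 1
g(9) = mex{0,1} = 2
g(10) = mex{1} = 0
g(11) = mex{1,2} = 0
So g(11) = 0.

0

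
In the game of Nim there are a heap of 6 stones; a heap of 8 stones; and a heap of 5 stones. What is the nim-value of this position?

Compute the nim-sum pairwise:
6 ^ 8 = 14
14 ^ 5 = 11

11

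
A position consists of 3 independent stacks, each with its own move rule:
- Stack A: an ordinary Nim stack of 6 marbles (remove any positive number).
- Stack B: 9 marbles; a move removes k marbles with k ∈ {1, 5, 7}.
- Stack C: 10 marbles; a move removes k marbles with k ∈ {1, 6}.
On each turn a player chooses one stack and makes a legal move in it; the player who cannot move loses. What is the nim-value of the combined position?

6

Stack A is a plain Nim stack of size 6, so its Grundy value is 6.
For stack B, compute g(0), g(1), … with moves {1, 5, 7}:
k:     0  1  2  3  4  5  6  7  8  9
g(k):  0  1  0  1  0  1  0  1  0  1
So g(9) = 1.
For stack C, compute g(0), g(1), … with moves {1, 6}:
g(0) = mex{} = 0
g(1) = mex{0} = 1
g(2) = mex{1} = 0
g(3) = mex{0} = 1
g(4) = mex{1} = 0
g(5) = mex{0} = 1
g(6) = mex{0,1} = 2
g(7) = mex{1,2} = 0
g(8) = mex{0} = 1
g(9) = mex{1} = 0
g(10) = mex{0} = 1
So g(10) = 1.
The value of a disjunctive sum is the nim-sum of the parts.
Combined value = 6 XOR 1 XOR 1 = 6.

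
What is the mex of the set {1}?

0

0 is not in the set, so the mex is 0.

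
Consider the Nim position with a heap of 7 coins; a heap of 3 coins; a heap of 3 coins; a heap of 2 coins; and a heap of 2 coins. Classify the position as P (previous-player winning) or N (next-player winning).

N-position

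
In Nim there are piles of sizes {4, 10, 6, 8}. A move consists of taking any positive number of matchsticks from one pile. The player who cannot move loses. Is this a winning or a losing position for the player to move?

Compute the nim-sum pairwise:
4 ^ 10 = 14
14 ^ 6 = 8
8 ^ 8 = 0
The nim-sum is 0, so this is a P-position: the player to move is in a losing position under optimal play.

Losing position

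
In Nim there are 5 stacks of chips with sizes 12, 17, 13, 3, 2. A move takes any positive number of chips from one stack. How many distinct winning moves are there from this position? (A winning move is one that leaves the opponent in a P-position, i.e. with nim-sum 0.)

1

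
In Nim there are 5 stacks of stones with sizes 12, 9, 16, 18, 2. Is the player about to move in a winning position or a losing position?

Winning position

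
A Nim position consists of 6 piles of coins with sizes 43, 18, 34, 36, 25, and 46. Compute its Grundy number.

8

Bitwise XOR of the heap sizes:
  101011  (43)
  010010  (18)
  100010  (34)
  100100  (36)
  011001  (25)
  101110  (46)
  ------
  001000  (8)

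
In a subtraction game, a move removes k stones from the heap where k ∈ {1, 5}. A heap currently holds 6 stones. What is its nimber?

0

Compute g(0), g(1), … for moves {1, 5}:
g(0) = mex{} = 0
g(1) = mex{0} = 1
g(2) = mex{1} = 0
g(3) = mex{0} = 1
g(4) = mex{1} = 0
g(5) = mex{0} = 1
g(6) = mex{1} = 0
So g(6) = 0.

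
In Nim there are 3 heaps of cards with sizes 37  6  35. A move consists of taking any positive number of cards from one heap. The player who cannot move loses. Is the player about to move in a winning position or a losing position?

Losing position

Compute the nim-sum pairwise:
37 XOR 6 = 35
35 XOR 35 = 0
The nim-sum is 0, so this is a P-position: the player to move is in a losing position under optimal play.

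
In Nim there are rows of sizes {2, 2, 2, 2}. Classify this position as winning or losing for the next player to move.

Losing position

Write each in binary and XOR column by column:
  10  (2)
  10  (2)
  10  (2)
  10  (2)
  --
  00  (0)
The nim-sum is 0, so this is a P-position: the player to move is in a losing position under optimal play.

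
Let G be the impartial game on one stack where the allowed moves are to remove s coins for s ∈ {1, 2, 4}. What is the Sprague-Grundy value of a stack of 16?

1

Build the Grundy sequence with g(k) = mex{g(k−s) : s ∈ {1, 2, 4}, s ≤ k}:
k:     0  1  2  3  4  5  6  7  8  9 10 11 12 13 14 15 16
g(k):  0  1  2  0  1  2  0  1  2  0  1  2  0  1  2  0  1
So g(16) = 1.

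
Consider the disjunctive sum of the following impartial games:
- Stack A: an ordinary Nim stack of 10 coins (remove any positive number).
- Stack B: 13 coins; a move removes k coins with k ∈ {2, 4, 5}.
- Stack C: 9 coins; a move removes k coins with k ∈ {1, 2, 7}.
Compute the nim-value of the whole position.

9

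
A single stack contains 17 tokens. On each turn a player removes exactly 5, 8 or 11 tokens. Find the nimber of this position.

Compute g(0), g(1), … for moves {5, 8, 11}:
k:     0  1  2  3  4  5  6  7  8  9 10 11 12 13 14 15 16 17
g(k):  0  0  0  0  0  1  1  1  1  1  2  2  2  2  2  3  0  0
So g(17) = 0.

0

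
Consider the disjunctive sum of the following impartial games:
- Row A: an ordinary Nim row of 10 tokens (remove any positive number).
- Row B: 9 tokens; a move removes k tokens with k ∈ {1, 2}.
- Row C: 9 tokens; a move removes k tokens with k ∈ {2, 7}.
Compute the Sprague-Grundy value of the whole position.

10

Row A is a plain Nim row of size 10, so its Grundy value is 10.
Build the Grundy sequence for row B with g(k) = mex{g(k−s) : s ∈ {1, 2}, s ≤ k}:
g(0) = mex{} = 0
g(1) = mex{0} = 1
g(2) = mex{0,1} = 2
g(3) = mex{1,2} = 0
g(4) = mex{0,2} = 1
g(5) = mex{0,1} = 2
g(6) = mex{1,2} = 0
g(7) = mex{0,2} = 1
g(8) = mex{0,1} = 2
g(9) = mex{1,2} = 0
So g(9) = 0.
For row C, compute g(0), g(1), … with moves {2, 7}:
g(0) = mex{} = 0
g(1) = mex{} = 0
g(2) = mex{0} = 1
g(3) = mex{0} = 1
g(4) = mex{1} = 0
g(5) = mex{1} = 0
g(6) = mex{0} = 1
g(7) = mex{0} = 1
g(8) = mex{0,1} = 2
g(9) = mex{1} = 0
So g(9) = 0.
The value of a disjunctive sum is the nim-sum of the parts.
Combined value = 10 ⊕ 0 ⊕ 0 = 10.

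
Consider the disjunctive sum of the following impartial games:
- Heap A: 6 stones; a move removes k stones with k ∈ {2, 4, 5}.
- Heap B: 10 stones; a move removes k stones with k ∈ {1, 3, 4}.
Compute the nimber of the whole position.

2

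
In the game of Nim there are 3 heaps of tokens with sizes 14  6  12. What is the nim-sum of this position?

Nim-sum: 14 ⊕ 6 ⊕ 12 = 4.

4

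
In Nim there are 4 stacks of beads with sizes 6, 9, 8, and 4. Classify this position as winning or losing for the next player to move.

Winning position

In binary:
  0110  (6)
  1001  (9)
  1000  (8)
  0100  (4)
  ----
  0011  (3)
The nim-sum is 3 ≠ 0, so this is an N-position: the player to move can win.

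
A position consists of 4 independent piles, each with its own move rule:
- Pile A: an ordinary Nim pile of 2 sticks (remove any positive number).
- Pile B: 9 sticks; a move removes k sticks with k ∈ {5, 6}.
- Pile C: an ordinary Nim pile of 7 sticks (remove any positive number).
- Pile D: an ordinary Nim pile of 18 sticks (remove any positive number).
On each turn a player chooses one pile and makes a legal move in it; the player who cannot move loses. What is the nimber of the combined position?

22

Pile A is a plain Nim pile of size 2, so its Grundy value is 2.
For pile B, compute g(0), g(1), … with moves {5, 6}:
k:     0  1  2  3  4  5  6  7  8  9
g(k):  0  0  0  0  0  1  1  1  1  1
So g(9) = 1.
Pile C is a plain Nim pile of size 7, so its Grundy value is 7.
Pile D is a plain Nim pile of size 18, so its Grundy value is 18.
The value of a disjunctive sum is the nim-sum of the parts.
Combined value = 2 XOR 1 XOR 7 XOR 18 = 22.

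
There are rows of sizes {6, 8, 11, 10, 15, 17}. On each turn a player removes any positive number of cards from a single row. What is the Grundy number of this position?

17

Compute the nim-sum pairwise:
6 ^ 8 = 14
14 ^ 11 = 5
5 ^ 10 = 15
15 ^ 15 = 0
0 ^ 17 = 17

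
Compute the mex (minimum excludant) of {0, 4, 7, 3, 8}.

1

0 is in the set but 1 is not, so the mex is 1.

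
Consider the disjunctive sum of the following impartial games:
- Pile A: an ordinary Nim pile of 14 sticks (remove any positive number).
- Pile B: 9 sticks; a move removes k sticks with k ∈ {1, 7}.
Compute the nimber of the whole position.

Pile A is a plain Nim pile of size 14, so its Grundy value is 14.
Grundy values for pile B (subtraction set {1, 7}):
k:     0  1  2  3  4  5  6  7  8  9
g(k):  0  1  0  1  0  1  0  1  0  1
So g(9) = 1.
By the Sprague-Grundy theorem, the Grundy value of a sum of independent games is the XOR of the component values.
Combined value = 14 XOR 1 = 15.

15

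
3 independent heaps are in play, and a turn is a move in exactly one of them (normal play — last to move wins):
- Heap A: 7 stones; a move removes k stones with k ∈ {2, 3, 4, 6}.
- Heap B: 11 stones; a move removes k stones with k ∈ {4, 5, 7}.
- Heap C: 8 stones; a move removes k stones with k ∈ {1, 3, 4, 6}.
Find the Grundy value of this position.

2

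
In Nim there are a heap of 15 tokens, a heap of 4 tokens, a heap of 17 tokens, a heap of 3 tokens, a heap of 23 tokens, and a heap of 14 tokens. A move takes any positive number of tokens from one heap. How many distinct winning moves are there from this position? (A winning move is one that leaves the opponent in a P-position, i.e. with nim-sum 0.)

Write each in binary and XOR column by column:
  01111  (15)
  00100  (4)
  10001  (17)
  00011  (3)
  10111  (23)
  01110  (14)
  -----
  00000  (0)
The nim-sum is already 0, so every move leaves a nonzero nim-sum — there are no winning moves.

0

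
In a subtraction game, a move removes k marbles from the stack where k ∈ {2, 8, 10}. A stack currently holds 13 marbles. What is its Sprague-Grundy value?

Build the Grundy sequence with g(k) = mex{g(k−s) : s ∈ {2, 8, 10}, s ≤ k}:
k:     0  1  2  3  4  5  6  7  8  9 10 11 12 13
g(k):  0  0  1  1  0  0  1  1  2  2  3  3  2  2
So g(13) = 2.

2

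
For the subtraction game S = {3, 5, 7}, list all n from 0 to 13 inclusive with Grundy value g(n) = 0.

0, 1, 2, 10, 11, 12

Grundy values for subtraction set {3, 5, 7}:
k:     0  1  2  3  4  5  6  7  8  9 10 11 12 13
g(k):  0  0  0  1  1  1  2  2  2  3  0  0  0  1
The P-positions (g = 0) in 0..13 are 0, 1, 2, 10, 11, 12.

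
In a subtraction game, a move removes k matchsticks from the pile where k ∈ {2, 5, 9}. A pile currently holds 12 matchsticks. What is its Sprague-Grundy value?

2

Compute g(0), g(1), … for moves {2, 5, 9}:
k:     0  1  2  3  4  5  6  7  8  9 10 11 12
g(k):  0  0  1  1  0  2  1  0  0  1  1  0  2
So g(12) = 2.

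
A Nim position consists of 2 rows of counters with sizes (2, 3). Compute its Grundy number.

Write each in binary and XOR column by column:
  10  (2)
  11  (3)
  --
  01  (1)

1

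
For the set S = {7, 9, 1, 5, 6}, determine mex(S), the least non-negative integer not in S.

0

0 is not in the set, so the mex is 0.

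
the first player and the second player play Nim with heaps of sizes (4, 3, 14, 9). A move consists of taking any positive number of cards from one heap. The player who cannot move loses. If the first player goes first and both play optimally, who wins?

Nim-sum: 4 XOR 3 XOR 14 XOR 9 = 0.
The nim-sum is 0, so this is a P-position: the player to move is in a losing position under optimal play; the first player is about to move from it and so loses — the second player wins.

the second player wins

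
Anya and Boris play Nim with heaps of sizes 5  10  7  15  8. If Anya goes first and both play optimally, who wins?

Nim-sum: 5 ⊕ 10 ⊕ 7 ⊕ 15 ⊕ 8 = 15.
The nim-sum is 15 ≠ 0, so this is an N-position: the player to move can win; Anya has a winning move.

Anya wins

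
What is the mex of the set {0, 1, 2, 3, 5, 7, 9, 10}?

The values 0, 1, 2, 3 are all present; 4 is the first non-negative integer missing from the set.

4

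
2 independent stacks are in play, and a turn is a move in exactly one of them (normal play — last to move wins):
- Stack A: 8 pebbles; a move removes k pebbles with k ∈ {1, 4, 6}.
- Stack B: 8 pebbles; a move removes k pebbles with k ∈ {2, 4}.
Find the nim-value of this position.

0

Grundy values for stack A (subtraction set {1, 4, 6}):
k:     0  1  2  3  4  5  6  7  8
g(k):  0  1  0  1  2  0  1  0  1
So g(8) = 1.
For stack B, compute g(0), g(1), … with moves {2, 4}:
g(0) = mex{} = 0
g(1) = mex{} = 0
g(2) = mex{0} = 1
g(3) = mex{0} = 1
g(4) = mex{0,1} = 2
g(5) = mex{0,1} = 2
g(6) = mex{1,2} = 0
g(7) = mex{1,2} = 0
g(8) = mex{0,2} = 1
So g(8) = 1.
The value of a disjunctive sum is the nim-sum of the parts.
Combined value = 1 ⊕ 1 = 0.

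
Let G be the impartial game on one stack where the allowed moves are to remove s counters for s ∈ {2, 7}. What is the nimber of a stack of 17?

2

Build the Grundy sequence with g(k) = mex{g(k−s) : s ∈ {2, 7}, s ≤ k}:
k:     0  1  2  3  4  5  6  7  8  9 10 11 12 13 14 15 16 17
g(k):  0  0  1  1  0  0  1  1  2  0  0  1  1  0  0  1  1  2
So g(17) = 2.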